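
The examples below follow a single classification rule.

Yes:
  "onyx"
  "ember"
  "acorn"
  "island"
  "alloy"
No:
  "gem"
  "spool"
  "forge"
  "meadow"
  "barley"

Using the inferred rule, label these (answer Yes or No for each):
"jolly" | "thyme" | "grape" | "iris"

The rule appears to be: starts with a vowel.
"jolly": starts with 'j' — doesn't qualify, so No. "thyme": starts with 't' — doesn't qualify, so No. "grape": starts with 'g' — doesn't qualify, so No. "iris": starts with 'i' — has this property, so Yes.

No, No, No, Yes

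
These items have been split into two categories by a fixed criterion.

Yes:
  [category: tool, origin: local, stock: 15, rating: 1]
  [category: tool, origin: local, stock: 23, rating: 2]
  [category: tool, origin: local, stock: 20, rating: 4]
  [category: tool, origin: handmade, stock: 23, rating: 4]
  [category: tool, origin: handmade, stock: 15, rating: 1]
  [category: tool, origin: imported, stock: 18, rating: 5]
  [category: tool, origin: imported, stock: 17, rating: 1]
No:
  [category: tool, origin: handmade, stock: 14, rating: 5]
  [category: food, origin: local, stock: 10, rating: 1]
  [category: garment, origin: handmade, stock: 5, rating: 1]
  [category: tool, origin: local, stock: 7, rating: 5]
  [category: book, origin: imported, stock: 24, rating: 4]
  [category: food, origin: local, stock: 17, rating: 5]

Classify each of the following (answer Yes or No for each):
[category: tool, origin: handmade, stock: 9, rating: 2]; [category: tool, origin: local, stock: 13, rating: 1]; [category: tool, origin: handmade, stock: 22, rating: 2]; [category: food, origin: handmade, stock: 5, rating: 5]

A rule that fits every label: category is tool AND stock ≥ 15 — true of each 'Yes' example, false of each 'No' one.
[category: tool, origin: handmade, stock: 9, rating: 2]: category is tool, stock = 9, doesn't qualify → No.
[category: tool, origin: local, stock: 13, rating: 1]: category is tool, stock = 13, doesn't qualify → No.
[category: tool, origin: handmade, stock: 22, rating: 2]: category is tool, stock = 22, checks out → Yes.
[category: food, origin: handmade, stock: 5, rating: 5]: category is food, stock = 5, doesn't qualify → No.

No, No, Yes, No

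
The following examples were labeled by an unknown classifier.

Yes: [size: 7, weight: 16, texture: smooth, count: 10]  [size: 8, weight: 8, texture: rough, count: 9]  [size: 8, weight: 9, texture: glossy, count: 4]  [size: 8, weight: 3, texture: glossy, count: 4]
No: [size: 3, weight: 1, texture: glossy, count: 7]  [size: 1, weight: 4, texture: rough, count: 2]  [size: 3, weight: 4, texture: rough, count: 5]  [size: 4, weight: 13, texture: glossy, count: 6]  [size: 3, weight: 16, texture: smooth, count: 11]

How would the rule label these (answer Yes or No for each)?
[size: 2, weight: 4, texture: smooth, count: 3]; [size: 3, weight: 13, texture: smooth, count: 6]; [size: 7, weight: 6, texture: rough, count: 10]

No, No, Yes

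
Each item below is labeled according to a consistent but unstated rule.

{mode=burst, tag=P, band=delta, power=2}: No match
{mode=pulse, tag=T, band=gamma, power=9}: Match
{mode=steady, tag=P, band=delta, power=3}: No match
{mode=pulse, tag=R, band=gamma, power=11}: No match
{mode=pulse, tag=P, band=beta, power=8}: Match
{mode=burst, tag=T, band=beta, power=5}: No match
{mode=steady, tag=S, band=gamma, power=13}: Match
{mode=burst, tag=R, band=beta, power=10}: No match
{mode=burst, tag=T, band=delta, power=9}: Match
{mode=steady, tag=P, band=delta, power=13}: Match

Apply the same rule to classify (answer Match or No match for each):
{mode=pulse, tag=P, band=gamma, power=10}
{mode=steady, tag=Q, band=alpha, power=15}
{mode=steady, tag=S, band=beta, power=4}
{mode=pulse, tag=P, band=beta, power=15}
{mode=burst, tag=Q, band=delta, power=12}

The pattern is that an item is 'Match' exactly when: tag is not R AND power ≥ 8.
{mode=pulse, tag=P, band=gamma, power=10}: tag is P, power = 10, fits → Match.
{mode=steady, tag=Q, band=alpha, power=15}: tag is Q, power = 15, fits → Match.
{mode=steady, tag=S, band=beta, power=4}: tag is S, power = 4, doesn't match → No match.
{mode=pulse, tag=P, band=beta, power=15}: tag is P, power = 15, fits → Match.
{mode=burst, tag=Q, band=delta, power=12}: tag is Q, power = 12, fits → Match.

Match, Match, No match, Match, Match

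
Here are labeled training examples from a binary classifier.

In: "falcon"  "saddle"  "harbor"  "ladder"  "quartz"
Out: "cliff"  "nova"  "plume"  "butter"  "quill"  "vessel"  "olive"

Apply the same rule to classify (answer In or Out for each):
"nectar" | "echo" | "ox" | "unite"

In, Out, Out, Out

'In' ⟺ length 6 AND contains 'a'.
"nectar" — length 6, has 'a', hence In.
"echo" — length 4, no 'a', hence Out.
"ox" — length 2, no 'a', hence Out.
"unite" — length 5, no 'a', hence Out.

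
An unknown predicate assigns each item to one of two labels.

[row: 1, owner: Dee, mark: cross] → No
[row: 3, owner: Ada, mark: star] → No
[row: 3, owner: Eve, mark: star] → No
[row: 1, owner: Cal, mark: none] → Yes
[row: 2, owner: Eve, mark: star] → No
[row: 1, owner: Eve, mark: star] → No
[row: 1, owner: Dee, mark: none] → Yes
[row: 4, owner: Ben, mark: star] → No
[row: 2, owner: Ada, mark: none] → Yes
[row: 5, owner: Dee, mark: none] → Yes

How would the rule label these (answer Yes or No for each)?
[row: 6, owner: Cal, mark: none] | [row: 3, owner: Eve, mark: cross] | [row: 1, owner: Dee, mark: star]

Yes, No, No

A rule that fits every label: mark is none — true of each 'Yes' example, false of each 'No' one.
[row: 6, owner: Cal, mark: none]: mark is none, meets the rule → Yes.
[row: 3, owner: Eve, mark: cross]: mark is cross, doesn't match → No.
[row: 1, owner: Dee, mark: star]: mark is star, doesn't match → No.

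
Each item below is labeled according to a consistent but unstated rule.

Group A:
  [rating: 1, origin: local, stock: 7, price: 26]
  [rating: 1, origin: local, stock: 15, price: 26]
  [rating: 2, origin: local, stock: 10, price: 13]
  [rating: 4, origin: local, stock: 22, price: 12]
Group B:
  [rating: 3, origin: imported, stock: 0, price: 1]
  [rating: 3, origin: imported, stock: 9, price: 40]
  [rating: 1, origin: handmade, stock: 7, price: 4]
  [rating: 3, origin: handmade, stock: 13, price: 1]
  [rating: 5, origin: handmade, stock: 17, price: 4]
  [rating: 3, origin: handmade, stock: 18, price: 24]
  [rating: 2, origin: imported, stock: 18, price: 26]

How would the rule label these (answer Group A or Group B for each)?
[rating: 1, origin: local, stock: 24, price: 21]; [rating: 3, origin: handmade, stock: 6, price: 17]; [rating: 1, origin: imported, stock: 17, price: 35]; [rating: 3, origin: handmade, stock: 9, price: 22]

One predicate separates the groups cleanly: origin is local.
[rating: 1, origin: local, stock: 24, price: 21]: origin is local — has this property, so Group A.
[rating: 3, origin: handmade, stock: 6, price: 17]: origin is handmade — does not fit, so Group B.
[rating: 1, origin: imported, stock: 17, price: 35]: origin is imported — does not fit, so Group B.
[rating: 3, origin: handmade, stock: 9, price: 22]: origin is handmade — does not fit, so Group B.

Group A, Group B, Group B, Group B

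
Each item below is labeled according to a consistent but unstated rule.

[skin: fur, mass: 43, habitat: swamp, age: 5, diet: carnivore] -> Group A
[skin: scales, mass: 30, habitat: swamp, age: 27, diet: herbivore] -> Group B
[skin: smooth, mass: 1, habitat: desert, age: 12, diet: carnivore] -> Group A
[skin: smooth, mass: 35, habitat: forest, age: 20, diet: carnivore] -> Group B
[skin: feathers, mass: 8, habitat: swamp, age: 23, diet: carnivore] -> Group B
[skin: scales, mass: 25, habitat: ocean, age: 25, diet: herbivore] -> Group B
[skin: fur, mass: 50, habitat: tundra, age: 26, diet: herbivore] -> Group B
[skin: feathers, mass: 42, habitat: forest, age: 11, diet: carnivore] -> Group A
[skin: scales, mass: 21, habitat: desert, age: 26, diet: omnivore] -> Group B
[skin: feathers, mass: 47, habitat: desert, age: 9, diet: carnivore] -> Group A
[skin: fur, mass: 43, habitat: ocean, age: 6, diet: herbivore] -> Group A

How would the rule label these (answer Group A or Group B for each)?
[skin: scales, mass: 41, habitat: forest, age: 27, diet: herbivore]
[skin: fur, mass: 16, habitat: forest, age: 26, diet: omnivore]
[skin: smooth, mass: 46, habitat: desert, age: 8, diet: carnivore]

The classifier is using: age ≤ 12.
[skin: scales, mass: 41, habitat: forest, age: 27, diet: herbivore] — age = 27, hence Group B.
[skin: fur, mass: 16, habitat: forest, age: 26, diet: omnivore] — age = 26, hence Group B.
[skin: smooth, mass: 46, habitat: desert, age: 8, diet: carnivore] — age = 8, hence Group A.

Group B, Group B, Group A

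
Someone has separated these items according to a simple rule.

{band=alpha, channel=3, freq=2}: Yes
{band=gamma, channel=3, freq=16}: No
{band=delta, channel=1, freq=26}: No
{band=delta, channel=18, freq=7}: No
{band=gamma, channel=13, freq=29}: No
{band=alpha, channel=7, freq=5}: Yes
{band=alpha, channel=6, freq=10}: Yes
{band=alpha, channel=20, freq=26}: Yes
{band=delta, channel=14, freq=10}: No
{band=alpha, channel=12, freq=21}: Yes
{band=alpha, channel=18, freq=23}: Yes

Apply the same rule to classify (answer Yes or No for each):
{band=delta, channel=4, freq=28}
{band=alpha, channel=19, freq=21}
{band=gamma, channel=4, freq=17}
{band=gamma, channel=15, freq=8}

No, Yes, No, No

The simplest hypothesis consistent with all the labels is: band is alpha.
No: {band=delta, channel=4, freq=28}, since band is delta.
Yes: {band=alpha, channel=19, freq=21}, since band is alpha.
No: {band=gamma, channel=4, freq=17}, since band is gamma.
No: {band=gamma, channel=15, freq=8}, since band is gamma.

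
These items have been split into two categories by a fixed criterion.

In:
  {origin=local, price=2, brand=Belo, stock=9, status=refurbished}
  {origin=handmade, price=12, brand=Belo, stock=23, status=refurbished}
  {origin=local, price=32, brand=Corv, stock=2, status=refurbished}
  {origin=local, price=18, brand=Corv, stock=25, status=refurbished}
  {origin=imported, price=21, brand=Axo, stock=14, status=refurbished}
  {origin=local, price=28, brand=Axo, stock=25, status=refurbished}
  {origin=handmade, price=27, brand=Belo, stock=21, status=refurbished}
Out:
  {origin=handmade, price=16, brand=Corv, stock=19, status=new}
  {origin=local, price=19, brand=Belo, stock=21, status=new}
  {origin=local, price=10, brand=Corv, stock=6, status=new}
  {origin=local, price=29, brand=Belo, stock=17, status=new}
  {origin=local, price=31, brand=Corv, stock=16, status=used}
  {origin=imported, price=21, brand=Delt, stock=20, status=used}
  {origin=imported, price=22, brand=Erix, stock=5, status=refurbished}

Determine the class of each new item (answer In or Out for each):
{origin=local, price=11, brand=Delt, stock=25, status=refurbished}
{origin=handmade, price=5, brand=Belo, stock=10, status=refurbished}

'In' ⟺ status is refurbished AND stock ≠ 5.
In: {origin=local, price=11, brand=Delt, stock=25, status=refurbished}, since status is refurbished, stock = 25. In: {origin=handmade, price=5, brand=Belo, stock=10, status=refurbished}, since status is refurbished, stock = 10.

In, In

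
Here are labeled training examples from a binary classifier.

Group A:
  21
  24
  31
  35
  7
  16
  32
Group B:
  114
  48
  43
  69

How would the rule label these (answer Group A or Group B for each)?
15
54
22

Group A, Group B, Group A

'Group A' ⟺ at most 35.
15: 15 ≤ 35 — satisfies this, so Group A. 54: 54 > 35 — does not pass, so Group B. 22: 22 ≤ 35 — satisfies this, so Group A.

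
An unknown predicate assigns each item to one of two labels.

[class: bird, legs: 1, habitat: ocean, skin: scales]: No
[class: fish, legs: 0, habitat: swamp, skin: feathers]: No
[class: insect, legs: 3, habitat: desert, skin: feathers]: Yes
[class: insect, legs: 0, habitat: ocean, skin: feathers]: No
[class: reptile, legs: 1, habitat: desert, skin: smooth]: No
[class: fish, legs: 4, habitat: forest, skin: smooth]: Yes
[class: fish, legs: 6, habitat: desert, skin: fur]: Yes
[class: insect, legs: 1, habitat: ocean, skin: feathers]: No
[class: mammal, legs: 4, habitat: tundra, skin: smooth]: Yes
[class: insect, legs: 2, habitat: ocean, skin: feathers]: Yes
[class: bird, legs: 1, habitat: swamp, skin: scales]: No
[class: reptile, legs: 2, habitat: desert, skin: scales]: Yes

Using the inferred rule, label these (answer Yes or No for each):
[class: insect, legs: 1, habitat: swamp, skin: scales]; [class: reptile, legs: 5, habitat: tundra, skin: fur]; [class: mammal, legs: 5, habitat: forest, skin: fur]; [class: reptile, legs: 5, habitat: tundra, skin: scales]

No, Yes, Yes, Yes

One predicate separates the groups cleanly: legs ≥ 2.
[class: insect, legs: 1, habitat: swamp, skin: scales]: No (legs = 1). [class: reptile, legs: 5, habitat: tundra, skin: fur]: Yes (legs = 5). [class: mammal, legs: 5, habitat: forest, skin: fur]: Yes (legs = 5). [class: reptile, legs: 5, habitat: tundra, skin: scales]: Yes (legs = 5).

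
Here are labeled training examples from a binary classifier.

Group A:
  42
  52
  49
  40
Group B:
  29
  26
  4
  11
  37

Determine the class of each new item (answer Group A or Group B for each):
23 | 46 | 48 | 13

Group B, Group A, Group A, Group B

The pattern is that an item is 'Group A' exactly when: at least 40.
23 — 23 < 40, hence Group B. 46 — 46 ≥ 40, hence Group A. 48 — 48 ≥ 40, hence Group A. 13 — 13 < 40, hence Group B.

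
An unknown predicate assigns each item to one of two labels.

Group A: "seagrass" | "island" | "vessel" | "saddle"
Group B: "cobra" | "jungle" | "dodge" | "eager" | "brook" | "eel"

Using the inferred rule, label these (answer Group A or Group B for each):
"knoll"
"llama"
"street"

Group B, Group B, Group A

The pattern is that an item is 'Group A' exactly when: contains 's'.
"knoll": Group B (no 's').
"llama": Group B (no 's').
"street": Group A (has 's').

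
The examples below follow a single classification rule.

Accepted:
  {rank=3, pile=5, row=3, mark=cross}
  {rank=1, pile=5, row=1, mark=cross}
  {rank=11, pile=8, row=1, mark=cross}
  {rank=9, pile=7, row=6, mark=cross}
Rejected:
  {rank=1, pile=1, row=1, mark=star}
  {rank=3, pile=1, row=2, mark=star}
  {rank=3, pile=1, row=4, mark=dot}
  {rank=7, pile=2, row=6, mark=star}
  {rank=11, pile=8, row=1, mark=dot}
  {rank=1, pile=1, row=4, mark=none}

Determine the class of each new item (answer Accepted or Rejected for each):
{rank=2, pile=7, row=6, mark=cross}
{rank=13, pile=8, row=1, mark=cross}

A rule that fits every label: mark is cross — true of each 'Accepted' example, false of each 'Rejected' one.
{rank=2, pile=7, row=6, mark=cross} — mark is cross, hence Accepted. {rank=13, pile=8, row=1, mark=cross} — mark is cross, hence Accepted.

Accepted, Accepted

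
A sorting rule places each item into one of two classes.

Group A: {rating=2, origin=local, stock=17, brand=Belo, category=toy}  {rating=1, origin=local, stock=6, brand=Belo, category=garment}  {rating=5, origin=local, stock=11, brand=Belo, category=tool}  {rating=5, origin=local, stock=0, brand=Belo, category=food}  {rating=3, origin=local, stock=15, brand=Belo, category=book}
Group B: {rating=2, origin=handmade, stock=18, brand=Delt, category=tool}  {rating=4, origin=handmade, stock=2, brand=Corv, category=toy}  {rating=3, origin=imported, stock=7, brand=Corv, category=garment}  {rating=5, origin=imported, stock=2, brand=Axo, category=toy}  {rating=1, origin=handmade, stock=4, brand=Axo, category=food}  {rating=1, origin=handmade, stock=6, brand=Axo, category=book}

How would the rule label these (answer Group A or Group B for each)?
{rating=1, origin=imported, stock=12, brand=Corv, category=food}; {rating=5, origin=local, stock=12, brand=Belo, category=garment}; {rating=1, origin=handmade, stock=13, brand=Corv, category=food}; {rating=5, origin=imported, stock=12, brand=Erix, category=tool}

A rule that fits every label: brand is Belo — true of each 'Group A' example, false of each 'Group B' one.
{rating=1, origin=imported, stock=12, brand=Corv, category=food} → brand is Corv → Group B. {rating=5, origin=local, stock=12, brand=Belo, category=garment} → brand is Belo → Group A. {rating=1, origin=handmade, stock=13, brand=Corv, category=food} → brand is Corv → Group B. {rating=5, origin=imported, stock=12, brand=Erix, category=tool} → brand is Erix → Group B.

Group B, Group A, Group B, Group B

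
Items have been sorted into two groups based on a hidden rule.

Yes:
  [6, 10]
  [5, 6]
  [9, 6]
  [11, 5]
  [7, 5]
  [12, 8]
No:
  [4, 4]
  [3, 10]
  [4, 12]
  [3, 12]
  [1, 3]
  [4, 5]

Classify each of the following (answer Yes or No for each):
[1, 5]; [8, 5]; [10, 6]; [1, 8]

Every 'Yes' example satisfies: first ≥ 5. None of the 'No' examples do.
[1, 5] → first 1 → No. [8, 5] → first 8 → Yes. [10, 6] → first 10 → Yes. [1, 8] → first 1 → No.

No, Yes, Yes, No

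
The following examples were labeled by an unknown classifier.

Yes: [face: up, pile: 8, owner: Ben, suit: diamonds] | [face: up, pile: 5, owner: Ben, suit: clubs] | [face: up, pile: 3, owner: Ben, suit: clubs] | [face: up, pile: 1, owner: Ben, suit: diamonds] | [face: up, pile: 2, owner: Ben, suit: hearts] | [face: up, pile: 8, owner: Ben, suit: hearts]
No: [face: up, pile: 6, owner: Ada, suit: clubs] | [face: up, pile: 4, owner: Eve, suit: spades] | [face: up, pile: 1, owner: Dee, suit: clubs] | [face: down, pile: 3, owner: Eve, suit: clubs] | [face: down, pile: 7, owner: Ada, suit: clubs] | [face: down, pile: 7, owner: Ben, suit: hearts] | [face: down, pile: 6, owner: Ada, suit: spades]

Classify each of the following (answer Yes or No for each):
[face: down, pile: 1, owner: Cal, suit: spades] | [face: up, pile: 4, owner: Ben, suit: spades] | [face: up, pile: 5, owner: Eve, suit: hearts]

Every 'Yes' example satisfies: face is up AND owner is Ben. None of the 'No' examples do.
No: [face: down, pile: 1, owner: Cal, suit: spades], since face is down, owner is Cal. Yes: [face: up, pile: 4, owner: Ben, suit: spades], since face is up, owner is Ben. No: [face: up, pile: 5, owner: Eve, suit: hearts], since face is up, owner is Eve.

No, Yes, No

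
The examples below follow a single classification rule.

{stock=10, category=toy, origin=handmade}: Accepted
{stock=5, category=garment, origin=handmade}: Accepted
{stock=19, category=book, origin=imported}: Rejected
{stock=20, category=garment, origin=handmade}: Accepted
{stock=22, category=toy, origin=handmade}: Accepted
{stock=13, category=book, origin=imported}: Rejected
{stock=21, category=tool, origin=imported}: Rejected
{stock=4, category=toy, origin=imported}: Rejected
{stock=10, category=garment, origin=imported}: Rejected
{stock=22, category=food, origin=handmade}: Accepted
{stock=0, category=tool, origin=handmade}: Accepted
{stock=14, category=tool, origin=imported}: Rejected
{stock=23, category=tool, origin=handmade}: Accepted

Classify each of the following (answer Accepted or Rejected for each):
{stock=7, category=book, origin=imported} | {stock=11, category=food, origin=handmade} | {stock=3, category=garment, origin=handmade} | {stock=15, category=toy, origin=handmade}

Rejected, Accepted, Accepted, Accepted

The pattern is that an item is 'Accepted' exactly when: origin is handmade.
{stock=7, category=book, origin=imported} — origin is imported, hence Rejected.
{stock=11, category=food, origin=handmade} — origin is handmade, hence Accepted.
{stock=3, category=garment, origin=handmade} — origin is handmade, hence Accepted.
{stock=15, category=toy, origin=handmade} — origin is handmade, hence Accepted.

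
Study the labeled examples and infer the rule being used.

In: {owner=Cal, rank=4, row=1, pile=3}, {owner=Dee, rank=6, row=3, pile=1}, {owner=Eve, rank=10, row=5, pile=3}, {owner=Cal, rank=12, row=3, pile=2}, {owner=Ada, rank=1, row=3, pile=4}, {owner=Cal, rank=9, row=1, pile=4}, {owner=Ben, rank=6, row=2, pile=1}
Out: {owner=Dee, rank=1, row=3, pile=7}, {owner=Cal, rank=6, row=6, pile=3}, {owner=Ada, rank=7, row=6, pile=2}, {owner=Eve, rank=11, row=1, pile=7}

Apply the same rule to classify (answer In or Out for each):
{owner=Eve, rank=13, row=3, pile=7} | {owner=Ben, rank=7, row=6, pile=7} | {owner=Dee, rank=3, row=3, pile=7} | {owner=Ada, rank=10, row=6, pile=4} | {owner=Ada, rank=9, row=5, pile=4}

The common property of the 'In' items is: pile ≤ 4 AND row ≤ 5. No 'Out' item has it.
{owner=Eve, rank=13, row=3, pile=7}: Out (pile = 7, row = 3).
{owner=Ben, rank=7, row=6, pile=7}: Out (pile = 7, row = 6).
{owner=Dee, rank=3, row=3, pile=7}: Out (pile = 7, row = 3).
{owner=Ada, rank=10, row=6, pile=4}: Out (pile = 4, row = 6).
{owner=Ada, rank=9, row=5, pile=4}: In (pile = 4, row = 5).

Out, Out, Out, Out, In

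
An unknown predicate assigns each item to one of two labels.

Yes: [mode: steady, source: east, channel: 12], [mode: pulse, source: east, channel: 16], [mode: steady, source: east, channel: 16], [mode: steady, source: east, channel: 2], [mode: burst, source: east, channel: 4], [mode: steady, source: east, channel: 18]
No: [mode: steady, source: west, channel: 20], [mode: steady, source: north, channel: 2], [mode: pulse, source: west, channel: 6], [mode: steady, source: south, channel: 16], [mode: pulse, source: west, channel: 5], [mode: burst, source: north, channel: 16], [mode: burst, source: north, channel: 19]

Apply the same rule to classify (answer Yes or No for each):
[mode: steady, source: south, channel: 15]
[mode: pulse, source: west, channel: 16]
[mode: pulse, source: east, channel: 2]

No, No, Yes

Every 'Yes' example satisfies: source is east. None of the 'No' examples do.
[mode: steady, source: south, channel: 15] → source is south → No. [mode: pulse, source: west, channel: 16] → source is west → No. [mode: pulse, source: east, channel: 2] → source is east → Yes.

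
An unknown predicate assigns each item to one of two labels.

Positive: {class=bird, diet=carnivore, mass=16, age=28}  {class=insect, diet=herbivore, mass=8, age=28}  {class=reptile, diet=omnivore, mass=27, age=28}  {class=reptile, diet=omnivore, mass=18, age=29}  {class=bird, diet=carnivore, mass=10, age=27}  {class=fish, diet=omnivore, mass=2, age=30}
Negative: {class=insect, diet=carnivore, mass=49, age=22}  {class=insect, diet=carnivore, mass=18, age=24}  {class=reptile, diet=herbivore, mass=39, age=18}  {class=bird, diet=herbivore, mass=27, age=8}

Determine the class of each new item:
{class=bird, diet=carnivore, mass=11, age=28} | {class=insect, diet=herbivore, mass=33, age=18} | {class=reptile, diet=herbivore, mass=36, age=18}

All 'Positive' examples share one property — age ≥ 27 — and every 'Negative' example lacks it.
{class=bird, diet=carnivore, mass=11, age=28}: Positive (age = 28). {class=insect, diet=herbivore, mass=33, age=18}: Negative (age = 18). {class=reptile, diet=herbivore, mass=36, age=18}: Negative (age = 18).

Positive, Negative, Negative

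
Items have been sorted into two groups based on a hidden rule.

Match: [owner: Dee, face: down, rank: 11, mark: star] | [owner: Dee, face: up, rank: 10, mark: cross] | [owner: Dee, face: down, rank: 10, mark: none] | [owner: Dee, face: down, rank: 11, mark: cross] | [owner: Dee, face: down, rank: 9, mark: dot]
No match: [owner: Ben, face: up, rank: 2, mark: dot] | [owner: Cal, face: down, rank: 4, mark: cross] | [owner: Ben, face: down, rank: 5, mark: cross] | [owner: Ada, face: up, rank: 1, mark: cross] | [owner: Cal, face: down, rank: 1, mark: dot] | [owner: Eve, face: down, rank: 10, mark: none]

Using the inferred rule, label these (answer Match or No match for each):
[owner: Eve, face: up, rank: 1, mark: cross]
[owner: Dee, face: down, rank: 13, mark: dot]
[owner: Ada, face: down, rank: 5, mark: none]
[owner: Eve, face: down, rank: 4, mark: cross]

Looking at the examples, the only property every 'Match' case has and every 'No match' case lacks is: owner is Dee.
[owner: Eve, face: up, rank: 1, mark: cross]: owner is Eve — fails the rule, so No match.
[owner: Dee, face: down, rank: 13, mark: dot]: owner is Dee — meets the rule, so Match.
[owner: Ada, face: down, rank: 5, mark: none]: owner is Ada — fails the rule, so No match.
[owner: Eve, face: down, rank: 4, mark: cross]: owner is Eve — fails the rule, so No match.

No match, Match, No match, No match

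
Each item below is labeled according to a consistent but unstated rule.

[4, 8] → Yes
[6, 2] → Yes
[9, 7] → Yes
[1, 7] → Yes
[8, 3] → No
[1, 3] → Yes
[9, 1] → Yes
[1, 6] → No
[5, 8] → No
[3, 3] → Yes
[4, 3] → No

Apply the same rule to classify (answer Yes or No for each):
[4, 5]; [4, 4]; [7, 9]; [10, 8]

The rule appears to be: sum is even.
[4, 5]: 4+5 = 9, fails the rule → No. [4, 4]: 4+4 = 8, qualifies → Yes. [7, 9]: 7+9 = 16, qualifies → Yes. [10, 8]: 10+8 = 18, qualifies → Yes.

No, Yes, Yes, Yes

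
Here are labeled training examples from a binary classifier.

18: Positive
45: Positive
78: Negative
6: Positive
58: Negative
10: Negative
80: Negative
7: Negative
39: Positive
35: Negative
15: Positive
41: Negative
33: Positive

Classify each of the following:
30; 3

The common property of the 'Positive' items is: multiple of 3 AND at most 45. No 'Negative' item has it.
30: Positive (30 = 3·10, 30 ≤ 45). 3: Positive (3 = 3·1, 3 ≤ 45).

Positive, Positive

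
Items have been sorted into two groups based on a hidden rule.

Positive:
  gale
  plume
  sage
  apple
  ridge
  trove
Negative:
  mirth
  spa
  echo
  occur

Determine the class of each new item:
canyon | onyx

The classifier is using: ends with 'e'.
canyon — ends with 'n', hence Negative.
onyx — ends with 'x', hence Negative.

Negative, Negative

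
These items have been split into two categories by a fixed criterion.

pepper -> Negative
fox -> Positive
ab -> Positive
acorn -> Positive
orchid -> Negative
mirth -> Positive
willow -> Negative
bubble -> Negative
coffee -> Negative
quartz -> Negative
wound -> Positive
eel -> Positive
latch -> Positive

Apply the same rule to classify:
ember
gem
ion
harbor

Positive, Positive, Positive, Negative

All 'Positive' examples share one property — length ≤ 5 — and every 'Negative' example lacks it.
ember: Positive (length 5). gem: Positive (length 3). ion: Positive (length 3). harbor: Negative (length 6).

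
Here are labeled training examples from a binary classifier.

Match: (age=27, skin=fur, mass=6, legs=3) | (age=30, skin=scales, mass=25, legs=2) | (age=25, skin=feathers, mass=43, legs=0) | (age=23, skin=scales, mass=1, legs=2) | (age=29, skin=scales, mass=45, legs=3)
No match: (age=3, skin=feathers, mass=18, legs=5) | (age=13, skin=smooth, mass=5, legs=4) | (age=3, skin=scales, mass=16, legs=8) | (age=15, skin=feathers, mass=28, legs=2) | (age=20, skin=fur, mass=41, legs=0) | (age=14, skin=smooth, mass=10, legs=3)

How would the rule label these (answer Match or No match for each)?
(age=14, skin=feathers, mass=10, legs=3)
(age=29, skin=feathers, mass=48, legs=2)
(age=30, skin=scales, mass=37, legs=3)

The rule appears to be: age ≥ 23.

No match, Match, Match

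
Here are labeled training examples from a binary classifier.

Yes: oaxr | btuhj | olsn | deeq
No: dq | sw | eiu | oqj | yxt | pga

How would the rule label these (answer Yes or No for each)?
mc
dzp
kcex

No, No, Yes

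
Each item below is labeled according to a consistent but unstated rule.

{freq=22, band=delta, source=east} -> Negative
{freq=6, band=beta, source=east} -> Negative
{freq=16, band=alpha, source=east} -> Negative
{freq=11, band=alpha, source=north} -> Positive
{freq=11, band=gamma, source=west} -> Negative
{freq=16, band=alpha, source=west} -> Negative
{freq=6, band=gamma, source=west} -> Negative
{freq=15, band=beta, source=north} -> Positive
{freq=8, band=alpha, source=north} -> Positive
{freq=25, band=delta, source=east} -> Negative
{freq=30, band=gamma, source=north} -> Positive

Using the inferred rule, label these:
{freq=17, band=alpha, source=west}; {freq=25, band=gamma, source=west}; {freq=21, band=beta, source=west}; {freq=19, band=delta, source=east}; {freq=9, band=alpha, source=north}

Negative, Negative, Negative, Negative, Positive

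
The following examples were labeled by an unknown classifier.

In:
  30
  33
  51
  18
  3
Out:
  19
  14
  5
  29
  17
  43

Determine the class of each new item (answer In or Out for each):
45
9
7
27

One predicate separates the groups cleanly: multiple of 3.
45: 45 = 3·15 — passes, so In. 9: 9 = 3·3 — passes, so In. 7: 7 = 3·2 + 1 — lacks this property, so Out. 27: 27 = 3·9 — passes, so In.

In, In, Out, In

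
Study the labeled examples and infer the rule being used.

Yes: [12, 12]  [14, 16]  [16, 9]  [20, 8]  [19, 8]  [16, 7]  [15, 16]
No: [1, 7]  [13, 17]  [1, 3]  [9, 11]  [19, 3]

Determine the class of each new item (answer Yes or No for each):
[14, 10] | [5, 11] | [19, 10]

The rule appears to be: product is even.
[14, 10] — 14·10 = 140, hence Yes.
[5, 11] — 5·11 = 55, hence No.
[19, 10] — 19·10 = 190, hence Yes.

Yes, No, Yes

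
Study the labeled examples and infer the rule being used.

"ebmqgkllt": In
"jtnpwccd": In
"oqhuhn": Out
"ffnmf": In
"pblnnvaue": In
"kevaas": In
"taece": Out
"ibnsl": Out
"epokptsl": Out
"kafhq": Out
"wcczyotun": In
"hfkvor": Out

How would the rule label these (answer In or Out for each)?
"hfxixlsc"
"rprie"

Out, Out

Every 'In' example satisfies: has a double letter. None of the 'Out' examples do.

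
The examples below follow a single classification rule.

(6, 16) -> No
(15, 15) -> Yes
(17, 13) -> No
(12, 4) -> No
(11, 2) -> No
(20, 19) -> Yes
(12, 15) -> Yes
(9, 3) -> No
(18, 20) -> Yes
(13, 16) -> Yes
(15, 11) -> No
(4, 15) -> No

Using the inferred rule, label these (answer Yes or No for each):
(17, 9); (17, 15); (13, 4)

No, Yes, No

The pattern is that an item is 'Yes' exactly when: |first − second| ≤ 3.
(17, 9) → |17−9| = 8 → No.
(17, 15) → |17−15| = 2 → Yes.
(13, 4) → |13−4| = 9 → No.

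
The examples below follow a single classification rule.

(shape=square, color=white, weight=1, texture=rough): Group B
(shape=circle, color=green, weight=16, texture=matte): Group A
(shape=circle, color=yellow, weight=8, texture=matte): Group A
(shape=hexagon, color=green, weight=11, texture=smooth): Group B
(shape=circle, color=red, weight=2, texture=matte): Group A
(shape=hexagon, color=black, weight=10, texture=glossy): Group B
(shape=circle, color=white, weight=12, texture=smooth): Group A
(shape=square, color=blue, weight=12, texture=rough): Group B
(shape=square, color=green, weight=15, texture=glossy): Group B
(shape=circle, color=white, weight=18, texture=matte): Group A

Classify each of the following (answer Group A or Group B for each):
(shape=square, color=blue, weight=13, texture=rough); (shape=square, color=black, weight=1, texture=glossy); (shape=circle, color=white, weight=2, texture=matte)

'Group A' ⟺ shape is circle.

Group B, Group B, Group A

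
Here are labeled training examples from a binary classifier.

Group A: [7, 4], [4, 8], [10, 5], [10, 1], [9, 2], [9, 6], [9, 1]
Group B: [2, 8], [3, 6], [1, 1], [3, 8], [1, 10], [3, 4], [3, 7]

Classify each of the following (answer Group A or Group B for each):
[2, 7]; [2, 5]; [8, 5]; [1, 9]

The distinguishing property — first ≥ 4 — holds for all the 'Group A' cases and none of the 'Group B' cases.
[2, 7]: first 2, does not fit → Group B.
[2, 5]: first 2, does not fit → Group B.
[8, 5]: first 8, passes → Group A.
[1, 9]: first 1, does not fit → Group B.

Group B, Group B, Group A, Group B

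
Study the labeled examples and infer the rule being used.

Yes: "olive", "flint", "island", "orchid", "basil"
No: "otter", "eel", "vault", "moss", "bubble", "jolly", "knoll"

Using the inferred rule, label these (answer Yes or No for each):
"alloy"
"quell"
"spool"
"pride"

No, No, No, Yes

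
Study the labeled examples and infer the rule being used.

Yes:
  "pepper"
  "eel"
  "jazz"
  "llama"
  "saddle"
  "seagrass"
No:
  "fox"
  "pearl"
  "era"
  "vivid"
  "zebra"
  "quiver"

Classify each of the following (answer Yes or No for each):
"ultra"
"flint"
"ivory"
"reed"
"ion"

The rule appears to be: has a double letter.

No, No, No, Yes, No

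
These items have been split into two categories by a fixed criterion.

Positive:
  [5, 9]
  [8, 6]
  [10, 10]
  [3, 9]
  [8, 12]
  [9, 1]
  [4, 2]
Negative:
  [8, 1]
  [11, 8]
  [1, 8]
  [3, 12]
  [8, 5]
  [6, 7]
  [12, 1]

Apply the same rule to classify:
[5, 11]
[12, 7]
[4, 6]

Positive, Negative, Positive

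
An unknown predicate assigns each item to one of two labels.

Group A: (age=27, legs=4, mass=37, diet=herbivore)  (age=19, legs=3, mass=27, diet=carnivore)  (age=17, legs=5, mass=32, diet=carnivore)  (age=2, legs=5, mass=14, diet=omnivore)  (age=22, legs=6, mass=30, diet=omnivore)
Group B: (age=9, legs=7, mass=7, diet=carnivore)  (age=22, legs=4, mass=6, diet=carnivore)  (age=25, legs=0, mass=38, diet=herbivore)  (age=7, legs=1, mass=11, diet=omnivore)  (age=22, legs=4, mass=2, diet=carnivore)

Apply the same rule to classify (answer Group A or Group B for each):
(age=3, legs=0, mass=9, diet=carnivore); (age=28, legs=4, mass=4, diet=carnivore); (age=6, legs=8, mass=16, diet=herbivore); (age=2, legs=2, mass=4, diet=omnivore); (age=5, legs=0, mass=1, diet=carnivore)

Group B, Group B, Group A, Group B, Group B

The distinguishing property — legs ≥ 1 AND mass ≥ 14 — holds for all the 'Group A' cases and none of the 'Group B' cases.
(age=3, legs=0, mass=9, diet=carnivore) — legs = 0, mass = 9, hence Group B. (age=28, legs=4, mass=4, diet=carnivore) — legs = 4, mass = 4, hence Group B. (age=6, legs=8, mass=16, diet=herbivore) — legs = 8, mass = 16, hence Group A. (age=2, legs=2, mass=4, diet=omnivore) — legs = 2, mass = 4, hence Group B. (age=5, legs=0, mass=1, diet=carnivore) — legs = 0, mass = 1, hence Group B.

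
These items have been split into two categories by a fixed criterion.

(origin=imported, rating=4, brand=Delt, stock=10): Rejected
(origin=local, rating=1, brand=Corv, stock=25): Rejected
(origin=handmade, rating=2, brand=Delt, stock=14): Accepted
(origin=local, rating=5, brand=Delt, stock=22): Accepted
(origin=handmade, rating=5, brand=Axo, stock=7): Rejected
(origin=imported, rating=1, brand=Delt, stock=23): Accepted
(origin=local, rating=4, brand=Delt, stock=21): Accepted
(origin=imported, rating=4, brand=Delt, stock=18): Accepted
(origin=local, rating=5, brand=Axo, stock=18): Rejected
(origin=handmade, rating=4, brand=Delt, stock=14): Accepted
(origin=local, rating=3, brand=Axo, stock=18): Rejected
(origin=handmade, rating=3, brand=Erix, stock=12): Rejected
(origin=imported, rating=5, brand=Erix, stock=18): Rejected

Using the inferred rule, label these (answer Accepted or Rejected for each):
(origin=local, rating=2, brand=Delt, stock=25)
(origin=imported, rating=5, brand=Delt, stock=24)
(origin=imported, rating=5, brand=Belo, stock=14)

Accepted, Accepted, Rejected

The rule appears to be: brand is Delt AND stock ≥ 12.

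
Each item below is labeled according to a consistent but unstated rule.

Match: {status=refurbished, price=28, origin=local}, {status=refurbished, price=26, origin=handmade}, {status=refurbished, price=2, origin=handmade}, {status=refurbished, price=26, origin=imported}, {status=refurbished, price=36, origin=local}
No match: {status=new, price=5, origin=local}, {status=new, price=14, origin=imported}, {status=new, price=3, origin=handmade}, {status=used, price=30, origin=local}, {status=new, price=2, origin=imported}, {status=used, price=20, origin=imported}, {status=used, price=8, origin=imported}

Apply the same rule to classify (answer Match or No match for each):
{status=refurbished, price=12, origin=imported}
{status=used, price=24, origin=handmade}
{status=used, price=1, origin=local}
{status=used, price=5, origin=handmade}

The classifier is using: status is refurbished.
{status=refurbished, price=12, origin=imported} → status is refurbished → Match. {status=used, price=24, origin=handmade} → status is used → No match. {status=used, price=1, origin=local} → status is used → No match. {status=used, price=5, origin=handmade} → status is used → No match.

Match, No match, No match, No match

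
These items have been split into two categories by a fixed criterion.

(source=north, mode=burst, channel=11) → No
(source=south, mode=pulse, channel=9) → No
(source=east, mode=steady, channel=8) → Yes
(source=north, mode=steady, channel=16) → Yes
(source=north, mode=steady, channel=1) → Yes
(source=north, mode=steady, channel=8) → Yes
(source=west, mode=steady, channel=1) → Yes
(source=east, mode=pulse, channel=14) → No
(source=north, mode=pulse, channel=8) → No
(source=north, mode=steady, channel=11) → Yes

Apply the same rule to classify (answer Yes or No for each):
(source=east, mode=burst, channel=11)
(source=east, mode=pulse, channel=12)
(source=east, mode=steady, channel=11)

No, No, Yes

The distinguishing property — mode is steady — holds for all the 'Yes' cases and none of the 'No' cases.
(source=east, mode=burst, channel=11) → mode is burst → No. (source=east, mode=pulse, channel=12) → mode is pulse → No. (source=east, mode=steady, channel=11) → mode is steady → Yes.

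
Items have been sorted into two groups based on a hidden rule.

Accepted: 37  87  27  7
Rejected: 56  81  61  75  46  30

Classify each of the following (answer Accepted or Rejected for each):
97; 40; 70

Accepted, Rejected, Rejected

'Accepted' ⟺ ends in digit 7.
Accepted: 97, since last digit 7. Rejected: 40, since last digit 0. Rejected: 70, since last digit 0.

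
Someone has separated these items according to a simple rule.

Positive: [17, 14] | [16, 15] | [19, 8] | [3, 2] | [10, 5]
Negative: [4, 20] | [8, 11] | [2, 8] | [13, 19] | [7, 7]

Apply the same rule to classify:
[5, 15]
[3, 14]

The pattern is that an item is 'Positive' exactly when: first > second.
Negative: [5, 15], since 5 < 15. Negative: [3, 14], since 3 < 14.

Negative, Negative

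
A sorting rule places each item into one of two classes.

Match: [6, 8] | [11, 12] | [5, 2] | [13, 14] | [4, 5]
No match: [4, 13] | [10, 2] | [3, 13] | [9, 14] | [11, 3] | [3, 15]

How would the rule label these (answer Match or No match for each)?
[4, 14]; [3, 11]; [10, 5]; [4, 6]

No match, No match, No match, Match

The simplest hypothesis consistent with all the labels is: |first − second| ≤ 3.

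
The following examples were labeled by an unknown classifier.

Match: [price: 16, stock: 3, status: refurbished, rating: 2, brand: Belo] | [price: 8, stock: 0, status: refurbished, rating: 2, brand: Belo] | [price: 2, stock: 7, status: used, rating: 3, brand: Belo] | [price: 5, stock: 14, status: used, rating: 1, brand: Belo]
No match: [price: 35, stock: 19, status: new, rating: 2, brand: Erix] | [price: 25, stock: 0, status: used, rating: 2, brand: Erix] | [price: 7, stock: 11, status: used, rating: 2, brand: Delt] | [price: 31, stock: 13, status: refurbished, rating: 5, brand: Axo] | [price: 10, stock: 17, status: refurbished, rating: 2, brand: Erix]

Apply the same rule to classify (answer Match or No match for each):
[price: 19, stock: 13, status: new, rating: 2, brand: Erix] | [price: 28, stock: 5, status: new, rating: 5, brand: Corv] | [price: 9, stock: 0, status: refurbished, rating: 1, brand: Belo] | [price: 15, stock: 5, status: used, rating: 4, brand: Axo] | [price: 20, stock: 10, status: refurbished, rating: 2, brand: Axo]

No match, No match, Match, No match, No match

The pattern is that an item is 'Match' exactly when: brand is Belo.
[price: 19, stock: 13, status: new, rating: 2, brand: Erix] — brand is Erix, hence No match. [price: 28, stock: 5, status: new, rating: 5, brand: Corv] — brand is Corv, hence No match. [price: 9, stock: 0, status: refurbished, rating: 1, brand: Belo] — brand is Belo, hence Match. [price: 15, stock: 5, status: used, rating: 4, brand: Axo] — brand is Axo, hence No match. [price: 20, stock: 10, status: refurbished, rating: 2, brand: Axo] — brand is Axo, hence No match.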